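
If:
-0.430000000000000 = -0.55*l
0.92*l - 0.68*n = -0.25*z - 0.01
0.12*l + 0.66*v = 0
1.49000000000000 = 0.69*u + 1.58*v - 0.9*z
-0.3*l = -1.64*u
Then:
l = 0.78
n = 0.41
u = 0.14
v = -0.14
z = -1.80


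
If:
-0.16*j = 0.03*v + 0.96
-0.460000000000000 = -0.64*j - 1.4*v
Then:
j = -6.63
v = 3.36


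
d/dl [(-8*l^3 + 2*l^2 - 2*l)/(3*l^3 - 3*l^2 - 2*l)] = 2*(9*l^2 + 22*l - 5)/(9*l^4 - 18*l^3 - 3*l^2 + 12*l + 4)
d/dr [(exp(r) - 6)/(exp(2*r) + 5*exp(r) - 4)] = (-(exp(r) - 6)*(2*exp(r) + 5) + exp(2*r) + 5*exp(r) - 4)*exp(r)/(exp(2*r) + 5*exp(r) - 4)^2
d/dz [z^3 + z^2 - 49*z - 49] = 3*z^2 + 2*z - 49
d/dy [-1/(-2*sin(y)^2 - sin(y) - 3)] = -(4*sin(y) + 1)*cos(y)/(sin(y) - cos(2*y) + 4)^2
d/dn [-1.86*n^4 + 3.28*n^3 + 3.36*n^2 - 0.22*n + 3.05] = -7.44*n^3 + 9.84*n^2 + 6.72*n - 0.22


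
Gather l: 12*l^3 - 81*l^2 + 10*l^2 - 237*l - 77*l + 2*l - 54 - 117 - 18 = 12*l^3 - 71*l^2 - 312*l - 189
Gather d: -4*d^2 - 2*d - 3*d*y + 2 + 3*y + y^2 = -4*d^2 + d*(-3*y - 2) + y^2 + 3*y + 2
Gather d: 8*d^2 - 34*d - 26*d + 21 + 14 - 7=8*d^2 - 60*d + 28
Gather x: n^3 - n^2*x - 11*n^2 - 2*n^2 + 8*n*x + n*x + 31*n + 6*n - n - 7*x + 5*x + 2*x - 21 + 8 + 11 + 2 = n^3 - 13*n^2 + 36*n + x*(-n^2 + 9*n)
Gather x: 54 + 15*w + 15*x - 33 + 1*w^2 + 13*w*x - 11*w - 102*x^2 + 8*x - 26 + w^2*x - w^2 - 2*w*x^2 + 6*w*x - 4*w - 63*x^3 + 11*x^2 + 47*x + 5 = -63*x^3 + x^2*(-2*w - 91) + x*(w^2 + 19*w + 70)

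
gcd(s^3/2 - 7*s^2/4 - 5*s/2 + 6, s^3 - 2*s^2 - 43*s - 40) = 1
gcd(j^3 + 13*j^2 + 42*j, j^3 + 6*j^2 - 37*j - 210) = j + 7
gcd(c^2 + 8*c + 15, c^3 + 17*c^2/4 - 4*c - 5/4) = c + 5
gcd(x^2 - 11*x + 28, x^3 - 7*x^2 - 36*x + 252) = x - 7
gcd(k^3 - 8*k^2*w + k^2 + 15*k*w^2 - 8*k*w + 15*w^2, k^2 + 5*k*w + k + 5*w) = k + 1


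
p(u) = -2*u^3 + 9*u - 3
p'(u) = 9 - 6*u^2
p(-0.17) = -4.52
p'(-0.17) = 8.83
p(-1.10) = -10.24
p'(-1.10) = 1.74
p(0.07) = -2.37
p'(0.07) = 8.97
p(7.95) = -936.37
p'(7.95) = -370.22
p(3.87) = -84.09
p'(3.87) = -80.86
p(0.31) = -0.27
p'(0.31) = 8.42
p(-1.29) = -10.32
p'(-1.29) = -0.98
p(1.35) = 4.23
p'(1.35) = -1.94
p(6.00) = -381.00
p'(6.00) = -207.00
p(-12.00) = 3345.00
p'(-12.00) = -855.00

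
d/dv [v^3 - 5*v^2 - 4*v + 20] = 3*v^2 - 10*v - 4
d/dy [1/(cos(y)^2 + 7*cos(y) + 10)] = (2*cos(y) + 7)*sin(y)/(cos(y)^2 + 7*cos(y) + 10)^2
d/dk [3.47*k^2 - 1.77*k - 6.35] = 6.94*k - 1.77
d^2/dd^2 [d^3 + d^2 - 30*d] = 6*d + 2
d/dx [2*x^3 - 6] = 6*x^2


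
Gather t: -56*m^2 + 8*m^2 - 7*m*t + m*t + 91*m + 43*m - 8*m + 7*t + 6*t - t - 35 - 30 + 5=-48*m^2 + 126*m + t*(12 - 6*m) - 60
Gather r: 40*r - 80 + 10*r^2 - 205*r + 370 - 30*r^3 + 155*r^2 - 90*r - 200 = -30*r^3 + 165*r^2 - 255*r + 90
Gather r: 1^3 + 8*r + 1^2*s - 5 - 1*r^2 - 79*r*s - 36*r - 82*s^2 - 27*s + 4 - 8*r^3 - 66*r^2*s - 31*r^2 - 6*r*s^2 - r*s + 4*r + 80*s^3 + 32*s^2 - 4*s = -8*r^3 + r^2*(-66*s - 32) + r*(-6*s^2 - 80*s - 24) + 80*s^3 - 50*s^2 - 30*s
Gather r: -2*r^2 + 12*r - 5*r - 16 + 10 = -2*r^2 + 7*r - 6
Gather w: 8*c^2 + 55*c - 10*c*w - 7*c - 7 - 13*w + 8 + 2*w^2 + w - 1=8*c^2 + 48*c + 2*w^2 + w*(-10*c - 12)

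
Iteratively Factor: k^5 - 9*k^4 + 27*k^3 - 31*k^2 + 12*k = (k - 1)*(k^4 - 8*k^3 + 19*k^2 - 12*k) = k*(k - 1)*(k^3 - 8*k^2 + 19*k - 12) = k*(k - 1)^2*(k^2 - 7*k + 12) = k*(k - 4)*(k - 1)^2*(k - 3)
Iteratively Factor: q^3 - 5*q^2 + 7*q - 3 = (q - 3)*(q^2 - 2*q + 1) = (q - 3)*(q - 1)*(q - 1)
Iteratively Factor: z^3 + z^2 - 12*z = (z - 3)*(z^2 + 4*z) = z*(z - 3)*(z + 4)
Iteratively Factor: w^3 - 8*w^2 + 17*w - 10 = (w - 2)*(w^2 - 6*w + 5) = (w - 5)*(w - 2)*(w - 1)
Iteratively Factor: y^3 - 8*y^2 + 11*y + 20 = (y - 4)*(y^2 - 4*y - 5) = (y - 5)*(y - 4)*(y + 1)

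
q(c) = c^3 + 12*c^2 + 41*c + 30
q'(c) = 3*c^2 + 24*c + 41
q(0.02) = 30.82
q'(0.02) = 41.48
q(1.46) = 118.55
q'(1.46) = 82.43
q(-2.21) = -12.79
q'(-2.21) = 2.61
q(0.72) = 66.11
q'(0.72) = 59.84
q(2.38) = 209.03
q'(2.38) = 115.11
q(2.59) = 234.06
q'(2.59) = 123.28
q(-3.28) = -10.67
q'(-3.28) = -5.44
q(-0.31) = 18.41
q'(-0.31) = 33.85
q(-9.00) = -96.00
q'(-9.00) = 68.00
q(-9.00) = -96.00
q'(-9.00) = 68.00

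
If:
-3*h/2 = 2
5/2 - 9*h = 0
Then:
No Solution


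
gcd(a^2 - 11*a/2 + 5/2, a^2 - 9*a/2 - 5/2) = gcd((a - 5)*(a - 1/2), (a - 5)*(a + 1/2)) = a - 5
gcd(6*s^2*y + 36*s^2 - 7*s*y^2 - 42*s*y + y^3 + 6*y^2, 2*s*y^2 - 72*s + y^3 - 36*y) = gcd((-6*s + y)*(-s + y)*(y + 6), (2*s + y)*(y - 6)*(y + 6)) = y + 6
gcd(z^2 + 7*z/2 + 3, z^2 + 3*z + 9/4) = z + 3/2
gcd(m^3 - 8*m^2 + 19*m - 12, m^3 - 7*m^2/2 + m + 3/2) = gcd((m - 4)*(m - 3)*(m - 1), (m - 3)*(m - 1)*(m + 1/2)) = m^2 - 4*m + 3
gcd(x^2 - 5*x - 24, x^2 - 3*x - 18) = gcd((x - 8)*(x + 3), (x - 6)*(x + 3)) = x + 3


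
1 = 1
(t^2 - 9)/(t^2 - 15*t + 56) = (t^2 - 9)/(t^2 - 15*t + 56)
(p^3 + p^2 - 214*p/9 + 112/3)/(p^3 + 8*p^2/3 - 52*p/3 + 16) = (9*p^2 - 45*p + 56)/(3*(3*p^2 - 10*p + 8))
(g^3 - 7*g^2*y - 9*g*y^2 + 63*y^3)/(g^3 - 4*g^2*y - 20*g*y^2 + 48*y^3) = (g^3 - 7*g^2*y - 9*g*y^2 + 63*y^3)/(g^3 - 4*g^2*y - 20*g*y^2 + 48*y^3)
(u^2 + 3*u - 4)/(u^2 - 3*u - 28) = (u - 1)/(u - 7)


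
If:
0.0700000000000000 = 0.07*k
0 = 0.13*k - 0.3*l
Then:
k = 1.00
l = 0.43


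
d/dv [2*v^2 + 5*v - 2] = 4*v + 5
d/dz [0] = 0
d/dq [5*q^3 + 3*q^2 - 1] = 3*q*(5*q + 2)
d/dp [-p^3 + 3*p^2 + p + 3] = -3*p^2 + 6*p + 1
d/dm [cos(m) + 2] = -sin(m)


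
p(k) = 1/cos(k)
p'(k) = sin(k)/cos(k)^2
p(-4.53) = -5.51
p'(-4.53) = 29.89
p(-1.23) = 2.99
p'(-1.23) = -8.44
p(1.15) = 2.45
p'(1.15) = 5.47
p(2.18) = -1.75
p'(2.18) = 2.50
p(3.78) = -1.25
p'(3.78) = -0.92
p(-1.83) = -3.90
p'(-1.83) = -14.71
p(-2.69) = -1.11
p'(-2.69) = -0.54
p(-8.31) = -2.27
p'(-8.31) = -4.63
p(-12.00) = 1.19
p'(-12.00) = 0.75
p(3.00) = -1.01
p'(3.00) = 0.14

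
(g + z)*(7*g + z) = 7*g^2 + 8*g*z + z^2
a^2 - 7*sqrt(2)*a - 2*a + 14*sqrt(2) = (a - 2)*(a - 7*sqrt(2))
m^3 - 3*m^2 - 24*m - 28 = (m - 7)*(m + 2)^2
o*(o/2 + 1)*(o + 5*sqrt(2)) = o^3/2 + o^2 + 5*sqrt(2)*o^2/2 + 5*sqrt(2)*o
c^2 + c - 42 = (c - 6)*(c + 7)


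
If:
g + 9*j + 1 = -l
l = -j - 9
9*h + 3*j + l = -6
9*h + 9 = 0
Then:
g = -40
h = -1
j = 6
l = -15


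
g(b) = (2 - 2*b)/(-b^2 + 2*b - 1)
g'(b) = (2 - 2*b)*(2*b - 2)/(-b^2 + 2*b - 1)^2 - 2/(-b^2 + 2*b - 1)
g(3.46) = 0.81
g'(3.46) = -0.33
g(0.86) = -14.29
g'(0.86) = -102.04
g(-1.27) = -0.88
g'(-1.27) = -0.39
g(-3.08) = -0.49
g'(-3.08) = -0.12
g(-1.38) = -0.84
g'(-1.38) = -0.35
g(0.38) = -3.23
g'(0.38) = -5.20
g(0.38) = -3.23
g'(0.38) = -5.20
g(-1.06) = -0.97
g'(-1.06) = -0.47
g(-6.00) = -0.29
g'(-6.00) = -0.04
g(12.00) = 0.18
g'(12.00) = -0.02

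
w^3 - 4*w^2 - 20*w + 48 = (w - 6)*(w - 2)*(w + 4)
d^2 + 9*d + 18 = (d + 3)*(d + 6)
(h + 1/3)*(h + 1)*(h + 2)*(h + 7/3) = h^4 + 17*h^3/3 + 97*h^2/9 + 23*h/3 + 14/9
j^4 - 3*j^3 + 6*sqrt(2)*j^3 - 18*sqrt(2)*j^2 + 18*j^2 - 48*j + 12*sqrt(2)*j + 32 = (j - 2)*(j - 1)*(j + 2*sqrt(2))*(j + 4*sqrt(2))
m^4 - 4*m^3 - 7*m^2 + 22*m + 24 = (m - 4)*(m - 3)*(m + 1)*(m + 2)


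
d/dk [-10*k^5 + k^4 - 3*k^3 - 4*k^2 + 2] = k*(-50*k^3 + 4*k^2 - 9*k - 8)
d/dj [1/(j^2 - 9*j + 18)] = (9 - 2*j)/(j^2 - 9*j + 18)^2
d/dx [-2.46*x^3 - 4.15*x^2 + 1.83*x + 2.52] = -7.38*x^2 - 8.3*x + 1.83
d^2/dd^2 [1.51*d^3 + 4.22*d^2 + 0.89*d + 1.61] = 9.06*d + 8.44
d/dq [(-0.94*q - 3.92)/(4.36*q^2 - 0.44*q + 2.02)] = (4.0984*q^2 + 34.1824*q - 3.6236)/(19.0096*q^4 - 3.8368*q^3 + 17.808*q^2 - 1.7776*q + 4.0804)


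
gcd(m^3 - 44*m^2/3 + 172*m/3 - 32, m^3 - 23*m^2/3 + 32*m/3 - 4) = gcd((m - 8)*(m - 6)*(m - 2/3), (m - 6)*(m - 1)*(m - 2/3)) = m^2 - 20*m/3 + 4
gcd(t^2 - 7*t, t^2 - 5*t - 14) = t - 7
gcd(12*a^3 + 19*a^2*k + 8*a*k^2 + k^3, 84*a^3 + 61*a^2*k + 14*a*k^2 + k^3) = 12*a^2 + 7*a*k + k^2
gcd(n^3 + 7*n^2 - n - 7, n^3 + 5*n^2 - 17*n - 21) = n^2 + 8*n + 7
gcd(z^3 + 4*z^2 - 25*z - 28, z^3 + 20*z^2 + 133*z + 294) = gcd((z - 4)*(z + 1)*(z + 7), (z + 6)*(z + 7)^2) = z + 7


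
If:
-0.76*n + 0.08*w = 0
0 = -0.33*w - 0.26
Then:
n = -0.08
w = -0.79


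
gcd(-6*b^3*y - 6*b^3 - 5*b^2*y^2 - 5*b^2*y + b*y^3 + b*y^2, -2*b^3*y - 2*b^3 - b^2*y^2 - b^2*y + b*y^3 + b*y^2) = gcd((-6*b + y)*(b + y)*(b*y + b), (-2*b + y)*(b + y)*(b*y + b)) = b^2*y + b^2 + b*y^2 + b*y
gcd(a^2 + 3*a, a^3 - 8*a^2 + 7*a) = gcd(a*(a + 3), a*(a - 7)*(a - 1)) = a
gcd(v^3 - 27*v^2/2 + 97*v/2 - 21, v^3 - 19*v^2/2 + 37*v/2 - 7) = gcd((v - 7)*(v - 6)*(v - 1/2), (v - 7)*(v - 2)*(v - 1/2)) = v^2 - 15*v/2 + 7/2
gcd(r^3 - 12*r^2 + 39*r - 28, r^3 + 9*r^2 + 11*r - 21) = r - 1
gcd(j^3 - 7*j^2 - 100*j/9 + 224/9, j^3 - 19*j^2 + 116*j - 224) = j - 8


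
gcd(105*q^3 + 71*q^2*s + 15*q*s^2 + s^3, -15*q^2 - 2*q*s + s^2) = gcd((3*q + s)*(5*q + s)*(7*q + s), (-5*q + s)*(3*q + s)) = 3*q + s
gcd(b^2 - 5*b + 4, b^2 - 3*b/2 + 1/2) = b - 1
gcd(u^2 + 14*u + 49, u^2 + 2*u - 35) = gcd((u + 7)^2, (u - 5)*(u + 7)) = u + 7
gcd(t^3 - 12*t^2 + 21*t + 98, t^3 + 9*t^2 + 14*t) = t + 2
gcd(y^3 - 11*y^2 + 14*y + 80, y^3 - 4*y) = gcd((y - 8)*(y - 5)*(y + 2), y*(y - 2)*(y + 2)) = y + 2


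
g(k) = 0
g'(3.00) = 0.00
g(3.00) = 0.00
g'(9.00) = 0.00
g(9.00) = 0.00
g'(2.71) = 0.00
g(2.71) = 0.00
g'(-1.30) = 0.00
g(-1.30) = 0.00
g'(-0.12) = 0.00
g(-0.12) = 0.00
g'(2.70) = 0.00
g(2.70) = 0.00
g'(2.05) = 0.00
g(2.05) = 0.00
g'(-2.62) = 0.00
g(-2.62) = 0.00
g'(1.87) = 0.00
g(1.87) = 0.00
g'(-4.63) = 0.00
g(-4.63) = 0.00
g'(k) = 0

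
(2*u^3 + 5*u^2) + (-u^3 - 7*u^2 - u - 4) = u^3 - 2*u^2 - u - 4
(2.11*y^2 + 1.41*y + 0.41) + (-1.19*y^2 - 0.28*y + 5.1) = 0.92*y^2 + 1.13*y + 5.51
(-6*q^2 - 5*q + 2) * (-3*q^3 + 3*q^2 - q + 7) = 18*q^5 - 3*q^4 - 15*q^3 - 31*q^2 - 37*q + 14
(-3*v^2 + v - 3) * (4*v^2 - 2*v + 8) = -12*v^4 + 10*v^3 - 38*v^2 + 14*v - 24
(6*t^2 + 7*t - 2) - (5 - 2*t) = 6*t^2 + 9*t - 7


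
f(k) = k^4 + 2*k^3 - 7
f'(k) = 4*k^3 + 6*k^2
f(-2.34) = -2.64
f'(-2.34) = -18.40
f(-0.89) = -7.78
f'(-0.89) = 1.93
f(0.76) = -5.79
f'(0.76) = 5.22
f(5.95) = 1667.63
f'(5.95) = 1054.99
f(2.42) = 55.64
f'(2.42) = 91.83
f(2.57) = 70.57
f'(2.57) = 107.53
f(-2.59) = 3.25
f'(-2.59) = -29.25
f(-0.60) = -7.30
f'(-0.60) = 1.30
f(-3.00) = 20.00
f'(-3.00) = -54.00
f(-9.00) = 5096.00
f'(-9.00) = -2430.00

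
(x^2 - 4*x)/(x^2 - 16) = x/(x + 4)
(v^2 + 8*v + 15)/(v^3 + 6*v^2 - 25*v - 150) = (v + 3)/(v^2 + v - 30)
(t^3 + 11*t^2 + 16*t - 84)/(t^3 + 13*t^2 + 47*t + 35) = (t^2 + 4*t - 12)/(t^2 + 6*t + 5)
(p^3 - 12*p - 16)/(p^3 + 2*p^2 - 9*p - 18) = (p^2 - 2*p - 8)/(p^2 - 9)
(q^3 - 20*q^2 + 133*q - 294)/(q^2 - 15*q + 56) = (q^2 - 13*q + 42)/(q - 8)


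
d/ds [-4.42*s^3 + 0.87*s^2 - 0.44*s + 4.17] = -13.26*s^2 + 1.74*s - 0.44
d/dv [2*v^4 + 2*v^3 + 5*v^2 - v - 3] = 8*v^3 + 6*v^2 + 10*v - 1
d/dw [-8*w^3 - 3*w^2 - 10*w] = -24*w^2 - 6*w - 10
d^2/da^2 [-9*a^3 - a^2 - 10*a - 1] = -54*a - 2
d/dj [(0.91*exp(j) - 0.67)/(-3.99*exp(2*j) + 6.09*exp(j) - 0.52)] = (3.6309*exp(2*j) - 5.3466*exp(j) + 3.6071)*exp(j)/(15.9201*exp(4*j) - 48.5982*exp(3*j) + 41.2377*exp(2*j) - 6.3336*exp(j) + 0.2704)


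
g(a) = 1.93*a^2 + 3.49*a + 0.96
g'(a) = 3.86*a + 3.49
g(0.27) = 2.04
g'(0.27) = 4.53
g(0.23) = 1.86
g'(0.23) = 4.38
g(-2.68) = 5.47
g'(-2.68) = -6.85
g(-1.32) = -0.28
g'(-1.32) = -1.61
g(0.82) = 5.12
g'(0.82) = 6.66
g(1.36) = 9.28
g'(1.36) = 8.74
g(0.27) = 2.04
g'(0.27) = 4.53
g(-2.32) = 3.25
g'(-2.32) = -5.47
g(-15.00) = 382.86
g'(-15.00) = -54.41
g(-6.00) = 49.50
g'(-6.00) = -19.67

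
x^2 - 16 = (x - 4)*(x + 4)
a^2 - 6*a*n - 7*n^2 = (a - 7*n)*(a + n)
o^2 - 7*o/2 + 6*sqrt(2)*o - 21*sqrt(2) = (o - 7/2)*(o + 6*sqrt(2))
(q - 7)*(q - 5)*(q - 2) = q^3 - 14*q^2 + 59*q - 70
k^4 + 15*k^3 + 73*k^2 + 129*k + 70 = (k + 1)*(k + 2)*(k + 5)*(k + 7)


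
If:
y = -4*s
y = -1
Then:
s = 1/4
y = -1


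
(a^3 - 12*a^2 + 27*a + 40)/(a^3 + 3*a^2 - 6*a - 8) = (a^2 - 13*a + 40)/(a^2 + 2*a - 8)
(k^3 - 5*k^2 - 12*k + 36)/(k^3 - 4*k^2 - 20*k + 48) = (k + 3)/(k + 4)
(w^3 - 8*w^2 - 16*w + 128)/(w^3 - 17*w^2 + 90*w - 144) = (w^2 - 16)/(w^2 - 9*w + 18)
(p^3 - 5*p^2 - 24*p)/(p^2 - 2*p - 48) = p*(p + 3)/(p + 6)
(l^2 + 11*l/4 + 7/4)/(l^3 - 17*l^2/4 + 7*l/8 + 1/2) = 2*(4*l^2 + 11*l + 7)/(8*l^3 - 34*l^2 + 7*l + 4)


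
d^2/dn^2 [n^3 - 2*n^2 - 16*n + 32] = 6*n - 4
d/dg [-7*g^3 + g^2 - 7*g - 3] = -21*g^2 + 2*g - 7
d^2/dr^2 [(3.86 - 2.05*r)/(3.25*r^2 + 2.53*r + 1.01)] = (-(2.05*r - 3.86)*(6.5*r + 2.53)*(13.0*r + 5.06) + (39.975*r - 14.717)*(3.25*r^2 + 2.53*r + 1.01))/(3.25*r^2 + 2.53*r + 1.01)^3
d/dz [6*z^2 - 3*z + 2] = 12*z - 3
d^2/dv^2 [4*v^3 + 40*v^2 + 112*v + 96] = 24*v + 80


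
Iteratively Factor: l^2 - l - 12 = (l + 3)*(l - 4)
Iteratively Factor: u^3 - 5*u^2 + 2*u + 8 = (u - 2)*(u^2 - 3*u - 4) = (u - 2)*(u + 1)*(u - 4)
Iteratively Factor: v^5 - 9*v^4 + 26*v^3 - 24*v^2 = (v)*(v^4 - 9*v^3 + 26*v^2 - 24*v) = v*(v - 2)*(v^3 - 7*v^2 + 12*v) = v^2*(v - 2)*(v^2 - 7*v + 12) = v^2*(v - 4)*(v - 2)*(v - 3)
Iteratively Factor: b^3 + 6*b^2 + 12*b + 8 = (b + 2)*(b^2 + 4*b + 4) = (b + 2)^2*(b + 2)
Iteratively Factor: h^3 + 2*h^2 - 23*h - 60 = (h + 3)*(h^2 - h - 20) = (h + 3)*(h + 4)*(h - 5)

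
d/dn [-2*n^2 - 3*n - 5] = -4*n - 3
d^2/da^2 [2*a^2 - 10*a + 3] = 4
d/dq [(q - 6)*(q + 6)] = 2*q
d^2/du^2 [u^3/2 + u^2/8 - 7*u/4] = 3*u + 1/4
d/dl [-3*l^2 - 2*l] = -6*l - 2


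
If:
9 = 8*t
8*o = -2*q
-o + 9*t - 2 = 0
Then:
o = 65/8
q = -65/2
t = 9/8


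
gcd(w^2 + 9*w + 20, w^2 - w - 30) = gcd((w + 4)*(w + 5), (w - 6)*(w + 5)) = w + 5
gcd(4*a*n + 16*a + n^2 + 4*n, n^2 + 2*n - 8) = n + 4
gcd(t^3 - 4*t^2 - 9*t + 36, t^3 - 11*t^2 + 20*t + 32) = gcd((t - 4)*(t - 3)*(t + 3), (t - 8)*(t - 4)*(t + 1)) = t - 4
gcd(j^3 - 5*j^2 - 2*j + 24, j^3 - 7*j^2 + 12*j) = j^2 - 7*j + 12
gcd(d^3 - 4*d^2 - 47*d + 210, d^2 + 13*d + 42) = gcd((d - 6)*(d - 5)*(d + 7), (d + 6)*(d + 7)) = d + 7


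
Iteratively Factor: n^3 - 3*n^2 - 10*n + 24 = (n + 3)*(n^2 - 6*n + 8) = (n - 2)*(n + 3)*(n - 4)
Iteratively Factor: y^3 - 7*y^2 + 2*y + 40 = (y + 2)*(y^2 - 9*y + 20) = (y - 4)*(y + 2)*(y - 5)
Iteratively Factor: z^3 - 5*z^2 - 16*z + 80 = (z - 5)*(z^2 - 16) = (z - 5)*(z - 4)*(z + 4)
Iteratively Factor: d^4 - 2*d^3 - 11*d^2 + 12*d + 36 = (d + 2)*(d^3 - 4*d^2 - 3*d + 18) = (d + 2)^2*(d^2 - 6*d + 9) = (d - 3)*(d + 2)^2*(d - 3)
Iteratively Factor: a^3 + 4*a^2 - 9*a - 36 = (a - 3)*(a^2 + 7*a + 12) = (a - 3)*(a + 4)*(a + 3)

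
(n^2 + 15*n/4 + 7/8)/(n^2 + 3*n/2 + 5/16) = 2*(2*n + 7)/(4*n + 5)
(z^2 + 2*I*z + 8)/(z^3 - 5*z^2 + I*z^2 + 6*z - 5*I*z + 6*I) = (z^2 + 2*I*z + 8)/(z^3 + z^2*(-5 + I) + z*(6 - 5*I) + 6*I)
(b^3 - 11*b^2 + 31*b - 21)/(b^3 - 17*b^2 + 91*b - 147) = (b - 1)/(b - 7)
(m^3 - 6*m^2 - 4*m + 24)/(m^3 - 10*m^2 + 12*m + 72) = (m - 2)/(m - 6)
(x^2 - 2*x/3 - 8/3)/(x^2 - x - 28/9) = 3*(x - 2)/(3*x - 7)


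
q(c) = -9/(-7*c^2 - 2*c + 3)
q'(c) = -9*(14*c + 2)/(-7*c^2 - 2*c + 3)^2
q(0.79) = 3.05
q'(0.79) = -13.52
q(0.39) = -7.79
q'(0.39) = -50.30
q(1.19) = 0.97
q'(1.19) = -1.94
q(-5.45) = 0.05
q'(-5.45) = 0.02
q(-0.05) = -2.92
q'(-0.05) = -1.23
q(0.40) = -8.33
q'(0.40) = -58.64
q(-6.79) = 0.03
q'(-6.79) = 0.01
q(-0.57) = -4.82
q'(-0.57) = 15.46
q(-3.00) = 0.17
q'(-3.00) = 0.12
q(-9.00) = 0.02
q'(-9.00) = 0.00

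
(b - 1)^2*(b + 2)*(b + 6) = b^4 + 6*b^3 - 3*b^2 - 16*b + 12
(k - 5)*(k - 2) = k^2 - 7*k + 10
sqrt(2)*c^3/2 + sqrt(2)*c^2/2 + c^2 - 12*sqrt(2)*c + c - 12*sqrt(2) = (c - 3*sqrt(2))*(c + 4*sqrt(2))*(sqrt(2)*c/2 + sqrt(2)/2)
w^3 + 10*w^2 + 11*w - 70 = (w - 2)*(w + 5)*(w + 7)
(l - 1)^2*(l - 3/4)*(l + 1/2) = l^4 - 9*l^3/4 + 9*l^2/8 + l/2 - 3/8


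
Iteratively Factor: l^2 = (l)*(l)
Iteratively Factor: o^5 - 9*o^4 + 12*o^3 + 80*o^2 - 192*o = (o - 4)*(o^4 - 5*o^3 - 8*o^2 + 48*o) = (o - 4)^2*(o^3 - o^2 - 12*o) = (o - 4)^3*(o^2 + 3*o) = o*(o - 4)^3*(o + 3)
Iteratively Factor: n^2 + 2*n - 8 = (n + 4)*(n - 2)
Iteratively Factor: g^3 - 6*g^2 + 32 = (g - 4)*(g^2 - 2*g - 8) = (g - 4)*(g + 2)*(g - 4)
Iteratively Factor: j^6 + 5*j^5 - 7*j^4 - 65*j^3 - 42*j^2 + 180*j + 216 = (j + 3)*(j^5 + 2*j^4 - 13*j^3 - 26*j^2 + 36*j + 72) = (j + 3)^2*(j^4 - j^3 - 10*j^2 + 4*j + 24) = (j + 2)*(j + 3)^2*(j^3 - 3*j^2 - 4*j + 12) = (j - 3)*(j + 2)*(j + 3)^2*(j^2 - 4) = (j - 3)*(j + 2)^2*(j + 3)^2*(j - 2)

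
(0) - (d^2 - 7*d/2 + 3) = -d^2 + 7*d/2 - 3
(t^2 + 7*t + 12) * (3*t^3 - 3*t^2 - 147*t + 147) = 3*t^5 + 18*t^4 - 132*t^3 - 918*t^2 - 735*t + 1764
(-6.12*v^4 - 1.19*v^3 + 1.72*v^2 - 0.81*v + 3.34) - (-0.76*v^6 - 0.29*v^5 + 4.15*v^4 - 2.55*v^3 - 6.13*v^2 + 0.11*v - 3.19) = 0.76*v^6 + 0.29*v^5 - 10.27*v^4 + 1.36*v^3 + 7.85*v^2 - 0.92*v + 6.53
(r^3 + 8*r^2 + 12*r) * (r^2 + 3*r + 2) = r^5 + 11*r^4 + 38*r^3 + 52*r^2 + 24*r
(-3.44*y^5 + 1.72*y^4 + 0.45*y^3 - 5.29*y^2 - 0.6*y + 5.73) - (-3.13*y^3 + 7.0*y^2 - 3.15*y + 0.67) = -3.44*y^5 + 1.72*y^4 + 3.58*y^3 - 12.29*y^2 + 2.55*y + 5.06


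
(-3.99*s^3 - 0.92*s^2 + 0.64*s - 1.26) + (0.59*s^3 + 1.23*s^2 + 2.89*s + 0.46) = -3.4*s^3 + 0.31*s^2 + 3.53*s - 0.8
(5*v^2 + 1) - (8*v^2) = 1 - 3*v^2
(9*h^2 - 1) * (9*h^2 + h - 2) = 81*h^4 + 9*h^3 - 27*h^2 - h + 2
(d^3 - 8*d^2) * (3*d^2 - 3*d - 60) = 3*d^5 - 27*d^4 - 36*d^3 + 480*d^2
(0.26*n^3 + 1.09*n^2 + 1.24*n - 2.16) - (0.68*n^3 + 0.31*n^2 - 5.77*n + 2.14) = -0.42*n^3 + 0.78*n^2 + 7.01*n - 4.3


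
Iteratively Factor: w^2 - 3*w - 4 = (w + 1)*(w - 4)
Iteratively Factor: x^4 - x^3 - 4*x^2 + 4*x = (x + 2)*(x^3 - 3*x^2 + 2*x) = (x - 1)*(x + 2)*(x^2 - 2*x) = (x - 2)*(x - 1)*(x + 2)*(x)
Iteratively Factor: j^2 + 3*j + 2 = (j + 2)*(j + 1)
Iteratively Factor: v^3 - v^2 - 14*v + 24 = (v + 4)*(v^2 - 5*v + 6) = (v - 3)*(v + 4)*(v - 2)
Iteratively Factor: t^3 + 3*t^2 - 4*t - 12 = (t - 2)*(t^2 + 5*t + 6) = (t - 2)*(t + 2)*(t + 3)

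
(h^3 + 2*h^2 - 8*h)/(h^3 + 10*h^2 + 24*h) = (h - 2)/(h + 6)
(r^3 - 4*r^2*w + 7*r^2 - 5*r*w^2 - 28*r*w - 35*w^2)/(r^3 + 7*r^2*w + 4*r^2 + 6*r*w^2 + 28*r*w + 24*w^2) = (r^2 - 5*r*w + 7*r - 35*w)/(r^2 + 6*r*w + 4*r + 24*w)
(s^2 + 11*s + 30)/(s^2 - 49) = (s^2 + 11*s + 30)/(s^2 - 49)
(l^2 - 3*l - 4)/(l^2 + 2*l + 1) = (l - 4)/(l + 1)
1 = 1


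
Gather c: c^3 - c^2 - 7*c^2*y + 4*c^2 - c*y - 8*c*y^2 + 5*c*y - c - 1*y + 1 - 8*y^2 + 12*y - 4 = c^3 + c^2*(3 - 7*y) + c*(-8*y^2 + 4*y - 1) - 8*y^2 + 11*y - 3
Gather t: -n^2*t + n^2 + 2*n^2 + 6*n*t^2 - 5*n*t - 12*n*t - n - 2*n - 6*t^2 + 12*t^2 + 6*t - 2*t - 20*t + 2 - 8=3*n^2 - 3*n + t^2*(6*n + 6) + t*(-n^2 - 17*n - 16) - 6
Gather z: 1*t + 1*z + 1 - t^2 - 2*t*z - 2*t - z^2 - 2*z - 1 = -t^2 - t - z^2 + z*(-2*t - 1)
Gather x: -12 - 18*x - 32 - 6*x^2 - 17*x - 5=-6*x^2 - 35*x - 49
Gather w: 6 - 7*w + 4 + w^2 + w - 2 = w^2 - 6*w + 8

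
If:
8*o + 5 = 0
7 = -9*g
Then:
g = -7/9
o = -5/8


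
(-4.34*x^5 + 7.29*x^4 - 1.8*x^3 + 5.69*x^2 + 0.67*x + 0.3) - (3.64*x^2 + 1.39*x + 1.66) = -4.34*x^5 + 7.29*x^4 - 1.8*x^3 + 2.05*x^2 - 0.72*x - 1.36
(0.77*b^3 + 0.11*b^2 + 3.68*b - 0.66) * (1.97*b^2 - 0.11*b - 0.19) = 1.5169*b^5 + 0.132*b^4 + 7.0912*b^3 - 1.7259*b^2 - 0.6266*b + 0.1254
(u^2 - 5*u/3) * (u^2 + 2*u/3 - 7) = u^4 - u^3 - 73*u^2/9 + 35*u/3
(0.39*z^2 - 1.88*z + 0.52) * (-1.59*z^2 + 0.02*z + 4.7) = -0.6201*z^4 + 2.997*z^3 + 0.9686*z^2 - 8.8256*z + 2.444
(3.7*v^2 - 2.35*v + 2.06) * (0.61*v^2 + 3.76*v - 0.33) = 2.257*v^4 + 12.4785*v^3 - 8.8004*v^2 + 8.5211*v - 0.6798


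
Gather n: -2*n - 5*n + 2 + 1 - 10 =-7*n - 7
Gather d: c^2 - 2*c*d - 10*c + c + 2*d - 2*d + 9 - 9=c^2 - 2*c*d - 9*c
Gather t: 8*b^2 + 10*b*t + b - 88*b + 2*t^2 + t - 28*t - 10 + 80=8*b^2 - 87*b + 2*t^2 + t*(10*b - 27) + 70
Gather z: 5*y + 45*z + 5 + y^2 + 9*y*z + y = y^2 + 6*y + z*(9*y + 45) + 5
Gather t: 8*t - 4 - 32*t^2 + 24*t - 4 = -32*t^2 + 32*t - 8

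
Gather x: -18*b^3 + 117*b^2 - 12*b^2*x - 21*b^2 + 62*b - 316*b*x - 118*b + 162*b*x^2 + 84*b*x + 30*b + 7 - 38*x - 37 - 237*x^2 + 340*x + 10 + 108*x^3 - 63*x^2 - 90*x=-18*b^3 + 96*b^2 - 26*b + 108*x^3 + x^2*(162*b - 300) + x*(-12*b^2 - 232*b + 212) - 20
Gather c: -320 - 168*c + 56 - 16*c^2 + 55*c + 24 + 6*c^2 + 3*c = -10*c^2 - 110*c - 240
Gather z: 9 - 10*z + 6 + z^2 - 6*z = z^2 - 16*z + 15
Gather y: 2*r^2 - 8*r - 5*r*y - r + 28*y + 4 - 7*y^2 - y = 2*r^2 - 9*r - 7*y^2 + y*(27 - 5*r) + 4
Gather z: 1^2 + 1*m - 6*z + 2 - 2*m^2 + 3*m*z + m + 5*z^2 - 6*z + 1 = -2*m^2 + 2*m + 5*z^2 + z*(3*m - 12) + 4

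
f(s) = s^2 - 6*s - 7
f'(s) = 2*s - 6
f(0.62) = -10.34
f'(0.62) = -4.76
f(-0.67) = -2.53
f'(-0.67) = -7.34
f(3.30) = -15.91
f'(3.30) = 0.60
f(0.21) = -8.22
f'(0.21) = -5.58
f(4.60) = -13.44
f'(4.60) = 3.20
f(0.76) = -10.98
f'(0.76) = -4.48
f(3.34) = -15.88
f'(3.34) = 0.68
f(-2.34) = 12.52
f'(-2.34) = -10.68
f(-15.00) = 308.00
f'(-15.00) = -36.00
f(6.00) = -7.00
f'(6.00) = 6.00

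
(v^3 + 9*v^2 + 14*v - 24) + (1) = v^3 + 9*v^2 + 14*v - 23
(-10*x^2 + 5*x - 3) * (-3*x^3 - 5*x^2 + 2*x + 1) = 30*x^5 + 35*x^4 - 36*x^3 + 15*x^2 - x - 3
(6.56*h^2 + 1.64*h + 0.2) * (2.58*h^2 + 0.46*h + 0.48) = 16.9248*h^4 + 7.2488*h^3 + 4.4192*h^2 + 0.8792*h + 0.096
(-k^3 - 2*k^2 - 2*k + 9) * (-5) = 5*k^3 + 10*k^2 + 10*k - 45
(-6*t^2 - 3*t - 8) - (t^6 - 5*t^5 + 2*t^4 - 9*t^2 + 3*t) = -t^6 + 5*t^5 - 2*t^4 + 3*t^2 - 6*t - 8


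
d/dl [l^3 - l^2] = l*(3*l - 2)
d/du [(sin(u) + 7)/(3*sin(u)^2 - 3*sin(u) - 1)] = (-3*sin(u)^2 - 42*sin(u) + 20)*cos(u)/(3*sin(u)^2 - 3*sin(u) - 1)^2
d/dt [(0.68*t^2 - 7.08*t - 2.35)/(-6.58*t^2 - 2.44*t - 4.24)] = (-48.2456*t^2 - 36.6924*t + 24.2852)/(43.2964*t^4 + 32.1104*t^3 + 61.752*t^2 + 20.6912*t + 17.9776)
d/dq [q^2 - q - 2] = 2*q - 1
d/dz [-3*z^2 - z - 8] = -6*z - 1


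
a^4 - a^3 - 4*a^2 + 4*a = a*(a - 2)*(a - 1)*(a + 2)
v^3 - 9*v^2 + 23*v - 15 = (v - 5)*(v - 3)*(v - 1)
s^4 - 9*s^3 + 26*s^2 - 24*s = s*(s - 4)*(s - 3)*(s - 2)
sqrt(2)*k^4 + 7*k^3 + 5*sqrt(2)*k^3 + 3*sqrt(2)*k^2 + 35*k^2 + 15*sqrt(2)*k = k*(k + 5)*(k + 3*sqrt(2))*(sqrt(2)*k + 1)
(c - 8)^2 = c^2 - 16*c + 64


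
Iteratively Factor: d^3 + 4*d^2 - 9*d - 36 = (d - 3)*(d^2 + 7*d + 12) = (d - 3)*(d + 4)*(d + 3)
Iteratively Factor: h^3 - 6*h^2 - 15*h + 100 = (h - 5)*(h^2 - h - 20) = (h - 5)*(h + 4)*(h - 5)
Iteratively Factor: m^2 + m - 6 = (m - 2)*(m + 3)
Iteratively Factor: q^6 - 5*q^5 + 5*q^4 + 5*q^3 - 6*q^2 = (q - 2)*(q^5 - 3*q^4 - q^3 + 3*q^2) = (q - 2)*(q + 1)*(q^4 - 4*q^3 + 3*q^2) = q*(q - 2)*(q + 1)*(q^3 - 4*q^2 + 3*q) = q^2*(q - 2)*(q + 1)*(q^2 - 4*q + 3) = q^2*(q - 2)*(q - 1)*(q + 1)*(q - 3)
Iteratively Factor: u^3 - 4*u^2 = (u - 4)*(u^2) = u*(u - 4)*(u)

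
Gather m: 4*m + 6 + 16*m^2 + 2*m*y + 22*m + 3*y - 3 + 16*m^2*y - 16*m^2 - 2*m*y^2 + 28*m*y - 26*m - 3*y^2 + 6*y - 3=16*m^2*y + m*(-2*y^2 + 30*y) - 3*y^2 + 9*y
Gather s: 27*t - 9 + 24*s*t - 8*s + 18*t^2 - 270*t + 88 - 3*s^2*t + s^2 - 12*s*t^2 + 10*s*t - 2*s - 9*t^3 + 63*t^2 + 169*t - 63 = s^2*(1 - 3*t) + s*(-12*t^2 + 34*t - 10) - 9*t^3 + 81*t^2 - 74*t + 16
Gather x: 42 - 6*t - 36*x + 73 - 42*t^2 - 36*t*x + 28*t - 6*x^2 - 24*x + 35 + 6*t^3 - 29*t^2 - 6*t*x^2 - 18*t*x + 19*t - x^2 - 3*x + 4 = 6*t^3 - 71*t^2 + 41*t + x^2*(-6*t - 7) + x*(-54*t - 63) + 154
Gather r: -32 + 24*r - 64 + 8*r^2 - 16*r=8*r^2 + 8*r - 96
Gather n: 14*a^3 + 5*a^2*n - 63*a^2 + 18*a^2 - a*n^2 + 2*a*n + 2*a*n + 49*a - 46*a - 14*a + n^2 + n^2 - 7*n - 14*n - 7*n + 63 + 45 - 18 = 14*a^3 - 45*a^2 - 11*a + n^2*(2 - a) + n*(5*a^2 + 4*a - 28) + 90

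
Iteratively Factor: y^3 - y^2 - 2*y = (y - 2)*(y^2 + y) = y*(y - 2)*(y + 1)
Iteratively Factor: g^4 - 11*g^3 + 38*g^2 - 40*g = (g - 5)*(g^3 - 6*g^2 + 8*g) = g*(g - 5)*(g^2 - 6*g + 8) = g*(g - 5)*(g - 2)*(g - 4)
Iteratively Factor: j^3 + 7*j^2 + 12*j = (j)*(j^2 + 7*j + 12) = j*(j + 3)*(j + 4)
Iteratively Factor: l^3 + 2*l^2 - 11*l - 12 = (l + 1)*(l^2 + l - 12) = (l - 3)*(l + 1)*(l + 4)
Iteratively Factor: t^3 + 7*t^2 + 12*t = (t + 4)*(t^2 + 3*t) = t*(t + 4)*(t + 3)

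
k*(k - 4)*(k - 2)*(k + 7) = k^4 + k^3 - 34*k^2 + 56*k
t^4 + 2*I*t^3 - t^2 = t^2*(t + I)^2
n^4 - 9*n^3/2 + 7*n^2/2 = n^2*(n - 7/2)*(n - 1)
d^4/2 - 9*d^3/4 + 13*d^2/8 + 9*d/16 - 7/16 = (d/2 + 1/4)*(d - 7/2)*(d - 1)*(d - 1/2)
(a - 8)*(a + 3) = a^2 - 5*a - 24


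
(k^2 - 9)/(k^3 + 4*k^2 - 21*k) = (k + 3)/(k*(k + 7))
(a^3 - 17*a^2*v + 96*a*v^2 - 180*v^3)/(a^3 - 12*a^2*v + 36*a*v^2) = (a - 5*v)/a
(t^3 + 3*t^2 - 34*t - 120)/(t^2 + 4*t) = t - 1 - 30/t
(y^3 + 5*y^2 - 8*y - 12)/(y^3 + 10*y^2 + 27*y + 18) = (y - 2)/(y + 3)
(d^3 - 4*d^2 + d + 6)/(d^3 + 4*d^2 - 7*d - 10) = (d - 3)/(d + 5)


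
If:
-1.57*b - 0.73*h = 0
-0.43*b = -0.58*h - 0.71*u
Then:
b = 0.423274806043283*u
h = -0.910330747243773*u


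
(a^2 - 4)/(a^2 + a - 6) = (a + 2)/(a + 3)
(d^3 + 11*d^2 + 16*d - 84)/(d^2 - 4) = (d^2 + 13*d + 42)/(d + 2)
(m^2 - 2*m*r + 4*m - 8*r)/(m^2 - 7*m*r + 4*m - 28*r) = (-m + 2*r)/(-m + 7*r)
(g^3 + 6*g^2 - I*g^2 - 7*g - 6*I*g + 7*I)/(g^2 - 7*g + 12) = (g^3 + g^2*(6 - I) - g*(7 + 6*I) + 7*I)/(g^2 - 7*g + 12)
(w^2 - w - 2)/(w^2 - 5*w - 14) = (-w^2 + w + 2)/(-w^2 + 5*w + 14)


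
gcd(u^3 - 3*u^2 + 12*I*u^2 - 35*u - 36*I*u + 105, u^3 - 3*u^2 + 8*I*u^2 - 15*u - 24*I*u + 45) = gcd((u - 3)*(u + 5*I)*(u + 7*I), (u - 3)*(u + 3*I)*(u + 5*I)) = u^2 + u*(-3 + 5*I) - 15*I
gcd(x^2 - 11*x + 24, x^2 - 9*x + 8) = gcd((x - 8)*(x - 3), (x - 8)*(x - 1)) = x - 8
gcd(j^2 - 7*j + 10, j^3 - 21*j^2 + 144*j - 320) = j - 5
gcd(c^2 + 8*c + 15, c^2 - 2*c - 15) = c + 3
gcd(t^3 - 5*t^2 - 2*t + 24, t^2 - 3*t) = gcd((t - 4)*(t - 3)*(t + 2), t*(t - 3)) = t - 3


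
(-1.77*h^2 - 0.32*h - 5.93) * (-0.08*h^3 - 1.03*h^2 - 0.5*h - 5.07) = 0.1416*h^5 + 1.8487*h^4 + 1.689*h^3 + 15.2418*h^2 + 4.5874*h + 30.0651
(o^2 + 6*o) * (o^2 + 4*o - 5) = o^4 + 10*o^3 + 19*o^2 - 30*o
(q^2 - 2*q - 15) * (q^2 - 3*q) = q^4 - 5*q^3 - 9*q^2 + 45*q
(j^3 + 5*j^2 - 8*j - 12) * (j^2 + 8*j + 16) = j^5 + 13*j^4 + 48*j^3 + 4*j^2 - 224*j - 192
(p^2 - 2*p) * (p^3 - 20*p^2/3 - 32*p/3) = p^5 - 26*p^4/3 + 8*p^3/3 + 64*p^2/3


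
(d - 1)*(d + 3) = d^2 + 2*d - 3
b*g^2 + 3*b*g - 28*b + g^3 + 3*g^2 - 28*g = (b + g)*(g - 4)*(g + 7)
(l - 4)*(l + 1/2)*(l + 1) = l^3 - 5*l^2/2 - 11*l/2 - 2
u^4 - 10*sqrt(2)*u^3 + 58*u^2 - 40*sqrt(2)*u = u*(u - 5*sqrt(2))*(u - 4*sqrt(2))*(u - sqrt(2))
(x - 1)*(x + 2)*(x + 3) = x^3 + 4*x^2 + x - 6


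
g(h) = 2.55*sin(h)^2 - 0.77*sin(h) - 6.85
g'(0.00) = -0.77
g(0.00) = -6.85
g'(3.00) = 0.05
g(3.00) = -6.91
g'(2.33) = -2.02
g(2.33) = -6.07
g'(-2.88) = 2.02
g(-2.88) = -6.48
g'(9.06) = -0.98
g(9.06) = -6.80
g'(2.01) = -1.64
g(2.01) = -5.46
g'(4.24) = 2.42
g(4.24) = -4.14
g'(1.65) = -0.34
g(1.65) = -5.08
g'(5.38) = -2.96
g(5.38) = -4.67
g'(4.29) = 2.22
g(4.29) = -4.03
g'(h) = 5.1*sin(h)*cos(h) - 0.77*cos(h)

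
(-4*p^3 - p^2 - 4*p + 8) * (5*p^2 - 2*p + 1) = -20*p^5 + 3*p^4 - 22*p^3 + 47*p^2 - 20*p + 8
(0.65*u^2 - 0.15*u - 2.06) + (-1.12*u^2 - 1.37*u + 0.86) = -0.47*u^2 - 1.52*u - 1.2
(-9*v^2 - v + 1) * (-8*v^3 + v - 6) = 72*v^5 + 8*v^4 - 17*v^3 + 53*v^2 + 7*v - 6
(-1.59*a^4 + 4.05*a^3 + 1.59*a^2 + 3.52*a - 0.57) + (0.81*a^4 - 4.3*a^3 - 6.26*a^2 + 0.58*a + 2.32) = -0.78*a^4 - 0.25*a^3 - 4.67*a^2 + 4.1*a + 1.75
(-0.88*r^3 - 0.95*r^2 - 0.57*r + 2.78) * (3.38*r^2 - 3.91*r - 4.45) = -2.9744*r^5 + 0.2298*r^4 + 5.7039*r^3 + 15.8526*r^2 - 8.3333*r - 12.371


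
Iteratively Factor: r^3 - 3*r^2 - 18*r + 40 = (r - 5)*(r^2 + 2*r - 8) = (r - 5)*(r + 4)*(r - 2)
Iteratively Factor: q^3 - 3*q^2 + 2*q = (q - 1)*(q^2 - 2*q) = (q - 2)*(q - 1)*(q)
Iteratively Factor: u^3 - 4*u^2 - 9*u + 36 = (u + 3)*(u^2 - 7*u + 12) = (u - 3)*(u + 3)*(u - 4)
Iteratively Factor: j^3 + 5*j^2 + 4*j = (j + 1)*(j^2 + 4*j) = j*(j + 1)*(j + 4)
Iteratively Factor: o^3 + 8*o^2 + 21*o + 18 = (o + 3)*(o^2 + 5*o + 6) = (o + 2)*(o + 3)*(o + 3)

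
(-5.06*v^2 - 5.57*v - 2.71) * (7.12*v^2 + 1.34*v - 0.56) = -36.0272*v^4 - 46.4388*v^3 - 23.9254*v^2 - 0.5122*v + 1.5176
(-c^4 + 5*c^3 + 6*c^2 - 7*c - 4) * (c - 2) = -c^5 + 7*c^4 - 4*c^3 - 19*c^2 + 10*c + 8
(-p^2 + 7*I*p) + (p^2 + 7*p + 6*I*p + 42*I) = 7*p + 13*I*p + 42*I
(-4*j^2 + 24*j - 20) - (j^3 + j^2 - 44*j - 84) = -j^3 - 5*j^2 + 68*j + 64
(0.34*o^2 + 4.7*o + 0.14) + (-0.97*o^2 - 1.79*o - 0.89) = -0.63*o^2 + 2.91*o - 0.75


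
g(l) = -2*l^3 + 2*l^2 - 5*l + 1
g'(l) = -6*l^2 + 4*l - 5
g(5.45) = -290.60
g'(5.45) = -161.42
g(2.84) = -42.88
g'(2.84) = -42.03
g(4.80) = -198.10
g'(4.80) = -124.04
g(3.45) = -74.57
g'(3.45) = -62.62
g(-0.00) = 1.00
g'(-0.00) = -5.00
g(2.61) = -33.98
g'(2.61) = -35.43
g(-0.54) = 4.60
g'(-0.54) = -8.91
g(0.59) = -1.66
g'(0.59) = -4.73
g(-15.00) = 7276.00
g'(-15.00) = -1415.00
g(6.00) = -389.00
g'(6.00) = -197.00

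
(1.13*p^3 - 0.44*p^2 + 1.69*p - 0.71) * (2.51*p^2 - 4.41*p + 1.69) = 2.8363*p^5 - 6.0877*p^4 + 8.092*p^3 - 9.9786*p^2 + 5.9872*p - 1.1999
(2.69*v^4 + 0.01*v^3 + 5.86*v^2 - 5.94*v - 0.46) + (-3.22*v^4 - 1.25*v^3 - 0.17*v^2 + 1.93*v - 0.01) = -0.53*v^4 - 1.24*v^3 + 5.69*v^2 - 4.01*v - 0.47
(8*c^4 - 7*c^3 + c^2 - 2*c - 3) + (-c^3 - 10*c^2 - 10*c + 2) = 8*c^4 - 8*c^3 - 9*c^2 - 12*c - 1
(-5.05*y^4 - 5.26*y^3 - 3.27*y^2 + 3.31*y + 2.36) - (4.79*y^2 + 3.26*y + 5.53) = -5.05*y^4 - 5.26*y^3 - 8.06*y^2 + 0.0500000000000003*y - 3.17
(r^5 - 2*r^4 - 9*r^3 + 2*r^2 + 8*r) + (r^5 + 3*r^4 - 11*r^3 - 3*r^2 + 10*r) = 2*r^5 + r^4 - 20*r^3 - r^2 + 18*r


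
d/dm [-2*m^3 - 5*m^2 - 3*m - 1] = -6*m^2 - 10*m - 3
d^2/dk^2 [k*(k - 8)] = 2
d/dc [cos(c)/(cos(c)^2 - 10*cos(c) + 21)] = (cos(c)^2 - 21)*sin(c)/((cos(c) - 7)^2*(cos(c) - 3)^2)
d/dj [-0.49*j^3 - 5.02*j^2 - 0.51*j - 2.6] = -1.47*j^2 - 10.04*j - 0.51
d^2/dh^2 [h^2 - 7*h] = 2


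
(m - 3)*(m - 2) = m^2 - 5*m + 6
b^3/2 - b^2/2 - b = b*(b/2 + 1/2)*(b - 2)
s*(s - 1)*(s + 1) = s^3 - s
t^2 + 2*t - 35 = (t - 5)*(t + 7)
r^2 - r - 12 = (r - 4)*(r + 3)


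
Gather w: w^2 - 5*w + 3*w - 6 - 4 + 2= w^2 - 2*w - 8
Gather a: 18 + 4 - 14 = 8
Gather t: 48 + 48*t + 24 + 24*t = 72*t + 72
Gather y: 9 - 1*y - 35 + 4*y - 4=3*y - 30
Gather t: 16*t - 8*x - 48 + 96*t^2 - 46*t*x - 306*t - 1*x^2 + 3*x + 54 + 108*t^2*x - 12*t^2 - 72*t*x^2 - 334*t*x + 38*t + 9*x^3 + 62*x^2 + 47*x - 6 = t^2*(108*x + 84) + t*(-72*x^2 - 380*x - 252) + 9*x^3 + 61*x^2 + 42*x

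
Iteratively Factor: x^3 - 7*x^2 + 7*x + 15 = (x - 5)*(x^2 - 2*x - 3) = (x - 5)*(x + 1)*(x - 3)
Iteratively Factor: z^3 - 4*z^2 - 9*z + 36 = (z - 4)*(z^2 - 9) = (z - 4)*(z + 3)*(z - 3)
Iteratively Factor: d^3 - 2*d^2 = (d - 2)*(d^2) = d*(d - 2)*(d)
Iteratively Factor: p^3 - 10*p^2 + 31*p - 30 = (p - 3)*(p^2 - 7*p + 10) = (p - 5)*(p - 3)*(p - 2)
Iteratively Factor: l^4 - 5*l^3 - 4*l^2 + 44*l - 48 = (l - 4)*(l^3 - l^2 - 8*l + 12) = (l - 4)*(l - 2)*(l^2 + l - 6) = (l - 4)*(l - 2)^2*(l + 3)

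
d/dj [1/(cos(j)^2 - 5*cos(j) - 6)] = (2*cos(j) - 5)*sin(j)/(sin(j)^2 + 5*cos(j) + 5)^2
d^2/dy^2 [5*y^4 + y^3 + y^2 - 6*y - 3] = 60*y^2 + 6*y + 2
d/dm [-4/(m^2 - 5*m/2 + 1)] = 8*(4*m - 5)/(2*m^2 - 5*m + 2)^2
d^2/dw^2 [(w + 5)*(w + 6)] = 2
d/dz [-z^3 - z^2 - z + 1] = -3*z^2 - 2*z - 1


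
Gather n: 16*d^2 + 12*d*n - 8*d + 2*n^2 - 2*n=16*d^2 - 8*d + 2*n^2 + n*(12*d - 2)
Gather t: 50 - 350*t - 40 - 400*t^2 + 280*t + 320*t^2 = -80*t^2 - 70*t + 10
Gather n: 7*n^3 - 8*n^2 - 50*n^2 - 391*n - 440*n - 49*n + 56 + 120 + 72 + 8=7*n^3 - 58*n^2 - 880*n + 256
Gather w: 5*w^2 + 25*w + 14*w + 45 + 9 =5*w^2 + 39*w + 54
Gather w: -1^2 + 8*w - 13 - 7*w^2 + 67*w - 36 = -7*w^2 + 75*w - 50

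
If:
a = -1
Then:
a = -1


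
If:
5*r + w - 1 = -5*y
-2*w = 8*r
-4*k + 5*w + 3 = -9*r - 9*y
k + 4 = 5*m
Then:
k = 16*y - 2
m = 16*y/5 + 2/5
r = 1 - 5*y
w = 20*y - 4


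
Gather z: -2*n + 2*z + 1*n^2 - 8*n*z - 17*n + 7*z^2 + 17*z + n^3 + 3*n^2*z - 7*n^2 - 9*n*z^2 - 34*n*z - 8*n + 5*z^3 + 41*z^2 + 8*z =n^3 - 6*n^2 - 27*n + 5*z^3 + z^2*(48 - 9*n) + z*(3*n^2 - 42*n + 27)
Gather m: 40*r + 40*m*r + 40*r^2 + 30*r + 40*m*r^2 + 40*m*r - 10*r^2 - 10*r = m*(40*r^2 + 80*r) + 30*r^2 + 60*r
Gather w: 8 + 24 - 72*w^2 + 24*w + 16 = -72*w^2 + 24*w + 48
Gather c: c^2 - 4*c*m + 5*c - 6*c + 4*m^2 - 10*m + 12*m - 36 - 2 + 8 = c^2 + c*(-4*m - 1) + 4*m^2 + 2*m - 30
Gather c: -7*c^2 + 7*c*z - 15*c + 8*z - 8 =-7*c^2 + c*(7*z - 15) + 8*z - 8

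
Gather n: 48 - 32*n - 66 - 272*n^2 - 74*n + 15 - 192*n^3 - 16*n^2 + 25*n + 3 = -192*n^3 - 288*n^2 - 81*n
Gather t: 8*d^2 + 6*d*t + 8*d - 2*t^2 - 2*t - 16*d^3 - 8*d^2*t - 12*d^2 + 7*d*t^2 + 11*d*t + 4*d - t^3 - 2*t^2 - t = -16*d^3 - 4*d^2 + 12*d - t^3 + t^2*(7*d - 4) + t*(-8*d^2 + 17*d - 3)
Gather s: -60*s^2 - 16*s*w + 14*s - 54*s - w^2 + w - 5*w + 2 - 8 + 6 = -60*s^2 + s*(-16*w - 40) - w^2 - 4*w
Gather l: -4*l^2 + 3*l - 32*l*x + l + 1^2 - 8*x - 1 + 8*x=-4*l^2 + l*(4 - 32*x)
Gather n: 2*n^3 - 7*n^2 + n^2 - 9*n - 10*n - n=2*n^3 - 6*n^2 - 20*n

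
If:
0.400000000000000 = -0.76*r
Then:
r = -0.53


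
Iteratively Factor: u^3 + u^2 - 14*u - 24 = (u - 4)*(u^2 + 5*u + 6) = (u - 4)*(u + 3)*(u + 2)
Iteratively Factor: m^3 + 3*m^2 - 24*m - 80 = (m - 5)*(m^2 + 8*m + 16) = (m - 5)*(m + 4)*(m + 4)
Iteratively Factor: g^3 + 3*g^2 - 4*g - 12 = (g + 3)*(g^2 - 4) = (g + 2)*(g + 3)*(g - 2)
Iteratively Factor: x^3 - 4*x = (x - 2)*(x^2 + 2*x) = x*(x - 2)*(x + 2)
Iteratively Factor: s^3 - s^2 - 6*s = (s)*(s^2 - s - 6) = s*(s - 3)*(s + 2)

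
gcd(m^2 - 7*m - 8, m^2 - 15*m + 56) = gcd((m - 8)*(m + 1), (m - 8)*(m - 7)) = m - 8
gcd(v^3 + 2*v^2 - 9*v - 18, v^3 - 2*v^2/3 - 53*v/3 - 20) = v + 3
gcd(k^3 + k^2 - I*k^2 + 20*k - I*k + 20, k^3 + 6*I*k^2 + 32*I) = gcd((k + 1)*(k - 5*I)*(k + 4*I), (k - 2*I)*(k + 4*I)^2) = k + 4*I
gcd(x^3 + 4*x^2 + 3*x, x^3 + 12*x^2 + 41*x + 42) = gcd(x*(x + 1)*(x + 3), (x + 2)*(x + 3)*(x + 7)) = x + 3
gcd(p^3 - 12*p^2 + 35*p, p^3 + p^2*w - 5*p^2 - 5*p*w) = p^2 - 5*p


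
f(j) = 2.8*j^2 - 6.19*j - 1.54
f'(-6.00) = -39.79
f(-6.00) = 136.40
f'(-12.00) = -73.39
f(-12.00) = 475.94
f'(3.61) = 14.03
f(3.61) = 12.60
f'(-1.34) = -13.69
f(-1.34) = 11.78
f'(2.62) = 8.48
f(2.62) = 1.46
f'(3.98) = 16.10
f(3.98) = 18.18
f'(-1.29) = -13.41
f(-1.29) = 11.10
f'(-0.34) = -8.09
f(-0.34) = 0.89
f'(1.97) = 4.84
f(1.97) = -2.87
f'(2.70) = 8.93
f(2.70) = 2.16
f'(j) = 5.6*j - 6.19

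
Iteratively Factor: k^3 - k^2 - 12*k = (k)*(k^2 - k - 12) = k*(k + 3)*(k - 4)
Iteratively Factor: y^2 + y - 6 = (y - 2)*(y + 3)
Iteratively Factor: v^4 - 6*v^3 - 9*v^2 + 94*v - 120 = (v - 5)*(v^3 - v^2 - 14*v + 24) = (v - 5)*(v + 4)*(v^2 - 5*v + 6) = (v - 5)*(v - 2)*(v + 4)*(v - 3)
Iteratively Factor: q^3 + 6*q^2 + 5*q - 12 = (q + 3)*(q^2 + 3*q - 4) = (q - 1)*(q + 3)*(q + 4)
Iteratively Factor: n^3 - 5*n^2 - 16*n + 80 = (n + 4)*(n^2 - 9*n + 20) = (n - 5)*(n + 4)*(n - 4)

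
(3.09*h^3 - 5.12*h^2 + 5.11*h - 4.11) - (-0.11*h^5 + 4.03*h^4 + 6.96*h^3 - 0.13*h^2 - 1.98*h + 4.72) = 0.11*h^5 - 4.03*h^4 - 3.87*h^3 - 4.99*h^2 + 7.09*h - 8.83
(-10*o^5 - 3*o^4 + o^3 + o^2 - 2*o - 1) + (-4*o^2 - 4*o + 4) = -10*o^5 - 3*o^4 + o^3 - 3*o^2 - 6*o + 3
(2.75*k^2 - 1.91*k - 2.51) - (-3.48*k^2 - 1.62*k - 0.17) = 6.23*k^2 - 0.29*k - 2.34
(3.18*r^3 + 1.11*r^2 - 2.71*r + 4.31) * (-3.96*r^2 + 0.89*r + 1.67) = -12.5928*r^5 - 1.5654*r^4 + 17.0301*r^3 - 17.6258*r^2 - 0.6898*r + 7.1977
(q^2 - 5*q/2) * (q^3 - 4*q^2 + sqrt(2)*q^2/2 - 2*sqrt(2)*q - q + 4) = q^5 - 13*q^4/2 + sqrt(2)*q^4/2 - 13*sqrt(2)*q^3/4 + 9*q^3 + 13*q^2/2 + 5*sqrt(2)*q^2 - 10*q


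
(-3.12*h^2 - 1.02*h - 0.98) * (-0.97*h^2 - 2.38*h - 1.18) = 3.0264*h^4 + 8.415*h^3 + 7.0598*h^2 + 3.536*h + 1.1564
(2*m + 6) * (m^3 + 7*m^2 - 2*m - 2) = 2*m^4 + 20*m^3 + 38*m^2 - 16*m - 12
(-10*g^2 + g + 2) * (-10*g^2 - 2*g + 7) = 100*g^4 + 10*g^3 - 92*g^2 + 3*g + 14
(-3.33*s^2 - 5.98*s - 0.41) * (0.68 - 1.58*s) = 5.2614*s^3 + 7.184*s^2 - 3.4186*s - 0.2788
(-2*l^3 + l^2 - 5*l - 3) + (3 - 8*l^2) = -2*l^3 - 7*l^2 - 5*l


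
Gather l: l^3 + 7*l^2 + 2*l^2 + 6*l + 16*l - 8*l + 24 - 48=l^3 + 9*l^2 + 14*l - 24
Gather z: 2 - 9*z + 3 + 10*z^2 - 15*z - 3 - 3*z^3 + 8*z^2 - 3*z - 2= -3*z^3 + 18*z^2 - 27*z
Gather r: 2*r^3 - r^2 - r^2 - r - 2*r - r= 2*r^3 - 2*r^2 - 4*r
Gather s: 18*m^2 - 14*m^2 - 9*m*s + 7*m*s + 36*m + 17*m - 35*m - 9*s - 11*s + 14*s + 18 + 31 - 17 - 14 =4*m^2 + 18*m + s*(-2*m - 6) + 18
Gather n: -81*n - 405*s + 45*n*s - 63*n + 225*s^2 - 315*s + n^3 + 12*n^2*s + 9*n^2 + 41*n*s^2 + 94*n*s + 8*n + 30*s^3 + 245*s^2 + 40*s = n^3 + n^2*(12*s + 9) + n*(41*s^2 + 139*s - 136) + 30*s^3 + 470*s^2 - 680*s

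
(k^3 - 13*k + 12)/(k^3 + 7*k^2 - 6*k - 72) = (k - 1)/(k + 6)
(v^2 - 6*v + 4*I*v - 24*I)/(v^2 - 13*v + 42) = (v + 4*I)/(v - 7)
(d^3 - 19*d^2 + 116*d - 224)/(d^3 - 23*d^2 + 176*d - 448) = (d - 4)/(d - 8)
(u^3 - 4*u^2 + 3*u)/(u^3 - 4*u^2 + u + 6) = u*(u - 1)/(u^2 - u - 2)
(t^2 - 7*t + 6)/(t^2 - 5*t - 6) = (t - 1)/(t + 1)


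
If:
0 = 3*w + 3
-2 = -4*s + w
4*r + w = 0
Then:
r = 1/4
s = 1/4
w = -1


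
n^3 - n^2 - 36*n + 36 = (n - 6)*(n - 1)*(n + 6)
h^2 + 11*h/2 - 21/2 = (h - 3/2)*(h + 7)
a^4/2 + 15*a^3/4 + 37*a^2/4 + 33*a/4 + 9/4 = (a/2 + 1/2)*(a + 1/2)*(a + 3)^2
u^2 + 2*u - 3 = (u - 1)*(u + 3)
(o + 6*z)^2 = o^2 + 12*o*z + 36*z^2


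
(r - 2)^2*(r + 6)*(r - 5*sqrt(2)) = r^4 - 5*sqrt(2)*r^3 + 2*r^3 - 20*r^2 - 10*sqrt(2)*r^2 + 24*r + 100*sqrt(2)*r - 120*sqrt(2)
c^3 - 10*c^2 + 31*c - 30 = (c - 5)*(c - 3)*(c - 2)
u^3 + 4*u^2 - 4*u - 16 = (u - 2)*(u + 2)*(u + 4)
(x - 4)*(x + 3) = x^2 - x - 12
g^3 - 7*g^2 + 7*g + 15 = (g - 5)*(g - 3)*(g + 1)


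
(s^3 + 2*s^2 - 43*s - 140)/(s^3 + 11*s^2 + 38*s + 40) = (s - 7)/(s + 2)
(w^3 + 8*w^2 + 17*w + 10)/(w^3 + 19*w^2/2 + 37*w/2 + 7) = 2*(w^2 + 6*w + 5)/(2*w^2 + 15*w + 7)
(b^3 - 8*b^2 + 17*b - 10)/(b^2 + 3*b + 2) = (b^3 - 8*b^2 + 17*b - 10)/(b^2 + 3*b + 2)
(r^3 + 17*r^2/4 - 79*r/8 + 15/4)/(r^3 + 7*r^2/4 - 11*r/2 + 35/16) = 2*(r + 6)/(2*r + 7)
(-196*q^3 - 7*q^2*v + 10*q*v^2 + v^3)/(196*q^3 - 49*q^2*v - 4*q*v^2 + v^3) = (-7*q - v)/(7*q - v)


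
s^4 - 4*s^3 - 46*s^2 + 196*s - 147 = (s - 7)*(s - 3)*(s - 1)*(s + 7)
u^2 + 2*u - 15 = (u - 3)*(u + 5)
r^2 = r^2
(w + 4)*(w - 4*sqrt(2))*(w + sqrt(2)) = w^3 - 3*sqrt(2)*w^2 + 4*w^2 - 12*sqrt(2)*w - 8*w - 32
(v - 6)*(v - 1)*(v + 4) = v^3 - 3*v^2 - 22*v + 24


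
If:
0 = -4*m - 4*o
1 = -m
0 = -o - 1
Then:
No Solution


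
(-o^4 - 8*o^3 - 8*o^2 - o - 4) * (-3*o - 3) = 3*o^5 + 27*o^4 + 48*o^3 + 27*o^2 + 15*o + 12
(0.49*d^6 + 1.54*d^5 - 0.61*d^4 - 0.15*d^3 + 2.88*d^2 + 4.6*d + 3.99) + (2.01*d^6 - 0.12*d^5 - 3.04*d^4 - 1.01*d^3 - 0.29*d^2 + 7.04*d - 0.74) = 2.5*d^6 + 1.42*d^5 - 3.65*d^4 - 1.16*d^3 + 2.59*d^2 + 11.64*d + 3.25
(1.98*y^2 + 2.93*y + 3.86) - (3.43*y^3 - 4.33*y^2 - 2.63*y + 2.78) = -3.43*y^3 + 6.31*y^2 + 5.56*y + 1.08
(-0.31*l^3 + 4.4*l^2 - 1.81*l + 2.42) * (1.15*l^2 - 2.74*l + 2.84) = -0.3565*l^5 + 5.9094*l^4 - 15.0179*l^3 + 20.2384*l^2 - 11.7712*l + 6.8728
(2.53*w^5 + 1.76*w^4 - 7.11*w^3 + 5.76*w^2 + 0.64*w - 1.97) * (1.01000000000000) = 2.5553*w^5 + 1.7776*w^4 - 7.1811*w^3 + 5.8176*w^2 + 0.6464*w - 1.9897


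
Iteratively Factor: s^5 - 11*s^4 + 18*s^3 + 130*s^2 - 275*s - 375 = (s - 5)*(s^4 - 6*s^3 - 12*s^2 + 70*s + 75) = (s - 5)^2*(s^3 - s^2 - 17*s - 15) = (s - 5)^3*(s^2 + 4*s + 3) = (s - 5)^3*(s + 1)*(s + 3)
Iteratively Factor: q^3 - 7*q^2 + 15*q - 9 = (q - 3)*(q^2 - 4*q + 3) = (q - 3)^2*(q - 1)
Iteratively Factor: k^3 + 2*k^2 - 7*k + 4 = (k + 4)*(k^2 - 2*k + 1) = (k - 1)*(k + 4)*(k - 1)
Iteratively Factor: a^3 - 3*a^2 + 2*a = (a)*(a^2 - 3*a + 2) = a*(a - 2)*(a - 1)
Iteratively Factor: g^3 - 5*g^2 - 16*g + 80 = (g + 4)*(g^2 - 9*g + 20) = (g - 4)*(g + 4)*(g - 5)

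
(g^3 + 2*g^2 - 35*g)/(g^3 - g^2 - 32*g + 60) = g*(g + 7)/(g^2 + 4*g - 12)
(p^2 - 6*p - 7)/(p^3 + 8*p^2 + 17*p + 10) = (p - 7)/(p^2 + 7*p + 10)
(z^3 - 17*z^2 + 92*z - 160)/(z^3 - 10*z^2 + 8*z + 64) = (z - 5)/(z + 2)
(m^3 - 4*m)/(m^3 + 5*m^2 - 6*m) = (m^2 - 4)/(m^2 + 5*m - 6)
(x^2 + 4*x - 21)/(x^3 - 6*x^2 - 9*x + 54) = (x + 7)/(x^2 - 3*x - 18)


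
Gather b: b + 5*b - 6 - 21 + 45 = 6*b + 18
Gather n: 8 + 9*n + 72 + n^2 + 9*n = n^2 + 18*n + 80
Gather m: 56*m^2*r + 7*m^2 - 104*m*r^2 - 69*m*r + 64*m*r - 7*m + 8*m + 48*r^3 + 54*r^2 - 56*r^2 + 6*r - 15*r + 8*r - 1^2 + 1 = m^2*(56*r + 7) + m*(-104*r^2 - 5*r + 1) + 48*r^3 - 2*r^2 - r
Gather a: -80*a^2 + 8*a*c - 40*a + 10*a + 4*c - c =-80*a^2 + a*(8*c - 30) + 3*c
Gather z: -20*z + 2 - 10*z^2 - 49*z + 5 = -10*z^2 - 69*z + 7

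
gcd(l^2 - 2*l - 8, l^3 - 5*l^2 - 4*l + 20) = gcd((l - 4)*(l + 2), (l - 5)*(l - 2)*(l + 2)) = l + 2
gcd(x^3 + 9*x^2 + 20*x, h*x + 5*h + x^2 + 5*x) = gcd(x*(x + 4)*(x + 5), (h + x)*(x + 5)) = x + 5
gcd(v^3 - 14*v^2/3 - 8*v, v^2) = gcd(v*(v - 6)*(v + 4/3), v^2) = v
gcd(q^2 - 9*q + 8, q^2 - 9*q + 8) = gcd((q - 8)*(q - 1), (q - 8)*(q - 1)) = q^2 - 9*q + 8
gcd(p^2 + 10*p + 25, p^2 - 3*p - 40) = p + 5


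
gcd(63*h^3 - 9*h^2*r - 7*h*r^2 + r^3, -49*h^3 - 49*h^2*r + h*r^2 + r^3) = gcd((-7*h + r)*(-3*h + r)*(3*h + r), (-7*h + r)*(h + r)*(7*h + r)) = -7*h + r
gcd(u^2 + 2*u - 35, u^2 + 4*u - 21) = u + 7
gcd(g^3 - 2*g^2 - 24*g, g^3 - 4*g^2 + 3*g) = g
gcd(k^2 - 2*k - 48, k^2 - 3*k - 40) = k - 8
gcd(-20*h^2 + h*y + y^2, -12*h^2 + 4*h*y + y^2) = 1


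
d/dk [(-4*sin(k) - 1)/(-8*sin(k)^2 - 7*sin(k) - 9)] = (-32*sin(k)^2 - 16*sin(k) + 29)*cos(k)/(8*sin(k)^2 + 7*sin(k) + 9)^2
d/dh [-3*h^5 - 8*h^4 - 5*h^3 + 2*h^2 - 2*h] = -15*h^4 - 32*h^3 - 15*h^2 + 4*h - 2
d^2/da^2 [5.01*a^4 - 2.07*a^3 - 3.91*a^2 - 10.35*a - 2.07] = 60.12*a^2 - 12.42*a - 7.82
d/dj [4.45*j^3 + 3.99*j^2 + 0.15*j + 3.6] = 13.35*j^2 + 7.98*j + 0.15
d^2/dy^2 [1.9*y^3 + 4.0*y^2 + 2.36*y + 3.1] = 11.4*y + 8.0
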